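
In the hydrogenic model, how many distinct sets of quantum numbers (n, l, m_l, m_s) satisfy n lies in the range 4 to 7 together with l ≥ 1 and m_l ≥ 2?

68

Work shell by shell — for each n, count the (l, m_l) pairs that satisfy l ≥ 1 and m_l ≥ 2:
n=4 → 3; n=5 → 6; n=6 → 10; n=7 → 15.
Orbitals: 3 + 6 + 10 + 15 = 34. Including both spin states (m_s = ±1/2) gives 2 × 34 = 68 states.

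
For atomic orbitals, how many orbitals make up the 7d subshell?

5

A subshell has 2l+1 orbitals; with l = 2, that's 5.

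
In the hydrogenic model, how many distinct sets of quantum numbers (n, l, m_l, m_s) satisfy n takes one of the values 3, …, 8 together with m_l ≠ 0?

332

Per-shell orbital counts meeting the constraint:
n=3 → 6; n=4 → 12; n=5 → 20; n=6 → 30; n=7 → 42; n=8 → 56.
Orbitals: 6 + 12 + 20 + 30 + 42 + 56 = 166. Including both spin states (m_s = ±1/2) gives 2 × 166 = 332 states.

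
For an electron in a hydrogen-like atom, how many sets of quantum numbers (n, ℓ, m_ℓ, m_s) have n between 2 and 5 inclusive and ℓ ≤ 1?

32

Work shell by shell — for each n, count the (ℓ, m_ℓ) pairs that satisfy ℓ ≤ 1:
n=2 → 4; n=3 → 4; n=4 → 4; n=5 → 4.
Orbitals: 4 + 4 + 4 + 4 = 16. Including both spin states (m_s = ±1/2) gives 2 × 16 = 32 states.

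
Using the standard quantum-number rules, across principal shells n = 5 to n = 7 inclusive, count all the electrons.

Shell n has n² orbitals: 5²=25 + 6²=36 + 7²=49 = 110 orbitals.
Two spin states per orbital: 2 × 110 = 220 electrons.

220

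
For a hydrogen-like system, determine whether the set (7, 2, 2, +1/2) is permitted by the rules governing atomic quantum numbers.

n = 7 is a positive integer. l = 2 satisfies 0 ≤ l ≤ n−1 = 6. ml = 2 lies in the range −l … +l (here −2 … 2). ms = +1/2 is one of ±1/2.
All four constraints are satisfied.

Valid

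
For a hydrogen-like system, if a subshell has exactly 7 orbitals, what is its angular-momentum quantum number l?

l = 3

2l+1 = 7 gives l = 3.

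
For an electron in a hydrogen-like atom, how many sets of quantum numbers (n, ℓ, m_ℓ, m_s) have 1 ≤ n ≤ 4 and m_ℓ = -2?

For each n in the range, tally the orbitals obeying m_ℓ = -2:
n=3 → 1; n=4 → 2.
Orbitals: 1 + 2 = 3. Including both spin states (m_s = ±1/2) gives 2 × 3 = 6 states.

6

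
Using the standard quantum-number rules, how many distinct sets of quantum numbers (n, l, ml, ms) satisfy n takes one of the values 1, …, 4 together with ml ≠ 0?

For each n in the range, tally the orbitals obeying ml ≠ 0:
n=2 → 2; n=3 → 6; n=4 → 12.
Orbitals: 2 + 6 + 12 = 20. Including both spin states (ms = ±1/2) gives 2 × 20 = 40 states.

40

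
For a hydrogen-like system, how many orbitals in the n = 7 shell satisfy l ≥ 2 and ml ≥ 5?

3

For n = 7, l ranges over 0 … 6.
Contributions: l=5 → 1; l=6 → 2.
Total orbitals: 1 + 2 = 3.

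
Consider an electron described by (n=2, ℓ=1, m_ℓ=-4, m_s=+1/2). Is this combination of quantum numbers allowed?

Invalid

The magnetic quantum number must satisfy −ℓ ≤ m_ℓ ≤ ℓ. With ℓ = 1, m_ℓ can only be -1, 0, 1, so m_ℓ = -4 is forbidden.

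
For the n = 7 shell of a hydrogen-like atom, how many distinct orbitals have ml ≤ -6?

Orbitals with ml ≤ -6, by l: l=6 → 1.
Total orbitals: 1.

1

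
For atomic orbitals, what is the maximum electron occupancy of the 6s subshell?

A subshell with l = 0 has 2l+1 = 1 orbital, each holding 2 electrons (spin ±1/2), so 1 × 2 = 2.

2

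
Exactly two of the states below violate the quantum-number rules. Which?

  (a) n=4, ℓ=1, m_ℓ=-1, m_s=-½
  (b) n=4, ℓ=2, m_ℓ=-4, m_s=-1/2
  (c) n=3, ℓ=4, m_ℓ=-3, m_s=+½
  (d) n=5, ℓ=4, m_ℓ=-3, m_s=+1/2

(b) and (c)

(b) has |m_ℓ| = 4 > ℓ = 2, violating −ℓ ≤ m_ℓ ≤ ℓ.
(c) has ℓ = 4 ≥ n = 3, violating 0 ≤ ℓ ≤ n−1.
The remaining sets (a), (d) satisfy all four rules.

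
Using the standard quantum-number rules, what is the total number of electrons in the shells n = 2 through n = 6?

Shell n has n² orbitals: 2²=4 + 3²=9 + 4²=16 + 5²=25 + 6²=36 = 90 orbitals.
Two spin states per orbital: 2 × 90 = 180 electrons.

180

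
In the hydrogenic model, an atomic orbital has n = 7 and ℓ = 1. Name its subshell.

7p

ℓ = 1 corresponds to the letter 'p', so the subshell is 7p.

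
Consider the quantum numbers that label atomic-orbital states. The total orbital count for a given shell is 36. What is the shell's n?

n = 6

n² = 36 ⇒ n = 6.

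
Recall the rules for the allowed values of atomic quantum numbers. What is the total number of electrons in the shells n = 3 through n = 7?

270

Shell n has n² orbitals: 3²=9 + 4²=16 + 5²=25 + 6²=36 + 7²=49 = 135 orbitals.
Two spin states per orbital: 2 × 135 = 270 electrons.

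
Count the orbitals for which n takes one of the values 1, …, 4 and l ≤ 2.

23

Go shell by shell, enumerating (l, ml) with l ≤ 2:
n=1 → 1; n=2 → 4; n=3 → 9; n=4 → 9.
Total orbitals: 1 + 4 + 9 + 9 = 23.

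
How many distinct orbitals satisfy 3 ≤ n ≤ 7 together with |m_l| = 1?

40

Per-shell orbital counts meeting the constraint:
n=3 → 4; n=4 → 6; n=5 → 8; n=6 → 10; n=7 → 12.
Total orbitals: 4 + 6 + 8 + 10 + 12 = 40.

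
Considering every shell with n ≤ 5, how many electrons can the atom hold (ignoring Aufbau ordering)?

Total orbitals = 1² + 2² + 3² + 4² + 5² = 55. Doubling for spin gives 110 electrons.

110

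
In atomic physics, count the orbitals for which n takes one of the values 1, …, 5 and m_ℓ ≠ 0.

40

Go shell by shell, enumerating (ℓ, m_ℓ) with m_ℓ ≠ 0:
n=2 → 2; n=3 → 6; n=4 → 12; n=5 → 20.
Total orbitals: 2 + 6 + 12 + 20 = 40.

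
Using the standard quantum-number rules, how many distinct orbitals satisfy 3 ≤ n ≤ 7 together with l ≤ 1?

For each n in the range, tally the orbitals obeying l ≤ 1:
n=3 → 4; n=4 → 4; n=5 → 4; n=6 → 4; n=7 → 4.
Total orbitals: 4 + 4 + 4 + 4 + 4 = 20.

20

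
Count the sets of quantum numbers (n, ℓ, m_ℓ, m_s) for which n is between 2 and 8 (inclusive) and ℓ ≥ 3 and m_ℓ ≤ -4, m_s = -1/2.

20

Count contributing orbitals for each principal shell:
n=5 → 1; n=6 → 3; n=7 → 6; n=8 → 10.
Orbitals: 1 + 3 + 6 + 10 = 20. With m_s fixed to -1/2 there is one state per orbital, so 20 states.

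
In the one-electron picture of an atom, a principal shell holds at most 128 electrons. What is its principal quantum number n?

2n² = 128 ⇒ n² = 64 ⇒ n = 8.

n = 8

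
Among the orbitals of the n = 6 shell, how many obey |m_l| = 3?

Per l-value: l=3 → 2; l=4 → 2; l=5 → 2.
Total orbitals: 2 + 2 + 2 = 6.

6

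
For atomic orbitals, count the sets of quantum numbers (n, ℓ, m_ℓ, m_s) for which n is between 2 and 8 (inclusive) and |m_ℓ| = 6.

12

For each n in the range, tally the orbitals obeying |m_ℓ| = 6:
n=7 → 2; n=8 → 4.
Orbitals: 2 + 4 = 6. Including both spin states (m_s = ±1/2) gives 2 × 6 = 12 states.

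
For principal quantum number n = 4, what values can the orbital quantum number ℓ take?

0, 1, 2, 3

ℓ is an integer with 0 ≤ ℓ ≤ n−1, so for n = 4: ℓ = 0, 1, 2, 3.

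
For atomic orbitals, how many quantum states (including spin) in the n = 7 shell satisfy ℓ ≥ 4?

The n = 7 shell has ℓ = 0 through 6; check each.
Orbitals with ℓ ≥ 4, by ℓ: ℓ=4 → 9; ℓ=5 → 11; ℓ=6 → 13.
Orbitals: 9 + 11 + 13 = 33. Each orbital carries two spin states, so 33 × 2 = 66 states.

66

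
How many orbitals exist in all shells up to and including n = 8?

Total orbitals = 1² + 2² + 3² + 4² + 5² + 6² + 7² + 8² = 204.

204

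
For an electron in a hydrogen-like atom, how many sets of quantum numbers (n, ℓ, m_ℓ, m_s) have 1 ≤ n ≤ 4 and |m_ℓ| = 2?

Count contributing orbitals for each principal shell:
n=3 → 2; n=4 → 4.
Orbitals: 2 + 4 = 6. Including both spin states (m_s = ±1/2) gives 2 × 6 = 12 states.

12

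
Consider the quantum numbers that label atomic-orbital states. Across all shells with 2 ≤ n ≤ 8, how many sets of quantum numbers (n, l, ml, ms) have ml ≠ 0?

336

Go shell by shell, enumerating (l, ml) with ml ≠ 0:
n=2 → 2; n=3 → 6; n=4 → 12; n=5 → 20; n=6 → 30; n=7 → 42; n=8 → 56.
Orbitals: 2 + 6 + 12 + 20 + 30 + 42 + 56 = 168. Including both spin states (ms = ±1/2) gives 2 × 168 = 336 states.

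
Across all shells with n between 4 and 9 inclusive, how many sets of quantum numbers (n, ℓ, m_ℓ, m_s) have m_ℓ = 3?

Go shell by shell, enumerating (ℓ, m_ℓ) with m_ℓ = 3:
n=4 → 1; n=5 → 2; n=6 → 3; n=7 → 4; n=8 → 5; n=9 → 6.
Orbitals: 1 + 2 + 3 + 4 + 5 + 6 = 21. Including both spin states (m_s = ±1/2) gives 2 × 21 = 42 states.

42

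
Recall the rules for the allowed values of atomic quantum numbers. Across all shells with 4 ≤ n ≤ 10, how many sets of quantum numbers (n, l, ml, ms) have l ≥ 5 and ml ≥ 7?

Go shell by shell, enumerating (l, ml) with l ≥ 5 and ml ≥ 7:
n=8 → 1; n=9 → 3; n=10 → 6.
Orbitals: 1 + 3 + 6 = 10. Including both spin states (ms = ±1/2) gives 2 × 10 = 20 states.

20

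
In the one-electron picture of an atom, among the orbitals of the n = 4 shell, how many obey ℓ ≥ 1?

With n = 4 the allowed ℓ are 0, 1, …, 3.
The (ℓ, m_ℓ) pairs meeting ℓ ≥ 1 give: ℓ=1 → 3; ℓ=2 → 5; ℓ=3 → 7.
Total orbitals: 3 + 5 + 7 = 15.

15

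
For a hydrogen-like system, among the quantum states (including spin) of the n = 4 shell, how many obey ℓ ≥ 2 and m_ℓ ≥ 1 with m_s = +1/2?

Per ℓ-value: ℓ=2 → 2; ℓ=3 → 3.
Orbitals: 2 + 3 = 5. With m_s fixed to a single value there is one state per orbital, giving 5 states.

5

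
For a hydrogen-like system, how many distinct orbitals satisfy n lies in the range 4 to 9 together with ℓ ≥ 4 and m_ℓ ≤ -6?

For each n in the range, tally the orbitals obeying ℓ ≥ 4 and m_ℓ ≤ -6:
n=7 → 1; n=8 → 3; n=9 → 6.
Total orbitals: 1 + 3 + 6 = 10.

10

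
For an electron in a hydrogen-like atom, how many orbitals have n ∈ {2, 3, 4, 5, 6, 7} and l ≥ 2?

Work shell by shell — for each n, count the (l, m_l) pairs that satisfy l ≥ 2:
n=3 → 5; n=4 → 12; n=5 → 21; n=6 → 32; n=7 → 45.
Total orbitals: 5 + 12 + 21 + 32 + 45 = 115.

115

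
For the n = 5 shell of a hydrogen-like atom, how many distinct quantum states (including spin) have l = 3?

The n = 5 shell has l = 0 through 4; check each.
Orbitals with l = 3, by l: l=3 → 7.
Orbitals: 7. Each orbital carries two spin states, so 7 × 2 = 14 states.

14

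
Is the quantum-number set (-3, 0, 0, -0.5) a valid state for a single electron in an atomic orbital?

Not allowed

The principal quantum number must be a positive integer (n ≥ 1), but here n = -3.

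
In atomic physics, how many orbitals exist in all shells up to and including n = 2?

Total orbitals = 1² + 2² = 5.

5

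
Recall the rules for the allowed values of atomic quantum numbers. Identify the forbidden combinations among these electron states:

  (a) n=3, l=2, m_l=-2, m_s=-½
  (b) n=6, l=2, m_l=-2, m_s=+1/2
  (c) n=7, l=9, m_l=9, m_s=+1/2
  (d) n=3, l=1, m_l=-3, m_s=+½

(c) has l = 9 ≥ n = 7, violating 0 ≤ l ≤ n−1.
(d) has |m_l| = 3 > l = 1, violating −l ≤ m_l ≤ l.
The remaining sets (a), (b) satisfy all four rules.

(c) and (d)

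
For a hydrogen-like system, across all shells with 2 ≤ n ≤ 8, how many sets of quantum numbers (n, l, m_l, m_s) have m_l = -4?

Treat each shell separately and count matching orbitals:
n=5 → 1; n=6 → 2; n=7 → 3; n=8 → 4.
Orbitals: 1 + 2 + 3 + 4 = 10. Including both spin states (m_s = ±1/2) gives 2 × 10 = 20 states.

20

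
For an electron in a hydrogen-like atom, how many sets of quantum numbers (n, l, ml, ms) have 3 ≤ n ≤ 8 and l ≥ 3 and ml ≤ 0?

For each n in the range, tally the orbitals obeying l ≥ 3 and ml ≤ 0:
n=4 → 4; n=5 → 9; n=6 → 15; n=7 → 22; n=8 → 30.
Orbitals: 4 + 9 + 15 + 22 + 30 = 80. Including both spin states (ms = ±1/2) gives 2 × 80 = 160 states.

160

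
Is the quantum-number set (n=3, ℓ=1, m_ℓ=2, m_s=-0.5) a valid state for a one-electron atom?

No

The magnetic quantum number must satisfy −ℓ ≤ m_ℓ ≤ ℓ. With ℓ = 1, m_ℓ can only be -1, 0, 1, so m_ℓ = 2 is forbidden.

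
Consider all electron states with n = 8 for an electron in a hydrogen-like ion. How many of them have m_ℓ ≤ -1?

56

The n = 8 shell has ℓ = 0 through 7; check each.
Orbitals with m_ℓ ≤ -1, by ℓ: ℓ=1 → 1; ℓ=2 → 2; ℓ=3 → 3; ℓ=4 → 4; ℓ=5 → 5; ℓ=6 → 6; ℓ=7 → 7.
Orbitals: 1 + 2 + 3 + 4 + 5 + 6 + 7 = 28. Each orbital carries two spin states, so 28 × 2 = 56 states.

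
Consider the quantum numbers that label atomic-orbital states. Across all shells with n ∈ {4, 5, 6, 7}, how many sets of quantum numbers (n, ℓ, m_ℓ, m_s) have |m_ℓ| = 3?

For each n in the range, tally the orbitals obeying |m_ℓ| = 3:
n=4 → 2; n=5 → 4; n=6 → 6; n=7 → 8.
Orbitals: 2 + 4 + 6 + 8 = 20. Including both spin states (m_s = ±1/2) gives 2 × 20 = 40 states.

40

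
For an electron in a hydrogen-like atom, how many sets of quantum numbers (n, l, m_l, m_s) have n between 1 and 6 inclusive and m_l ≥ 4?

8

Work shell by shell — for each n, count the (l, m_l) pairs that satisfy m_l ≥ 4:
n=5 → 1; n=6 → 3.
Orbitals: 1 + 3 = 4. Including both spin states (m_s = ±1/2) gives 2 × 4 = 8 states.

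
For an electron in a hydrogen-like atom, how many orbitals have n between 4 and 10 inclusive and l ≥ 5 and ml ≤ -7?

Work shell by shell — for each n, count the (l, ml) pairs that satisfy l ≥ 5 and ml ≤ -7:
n=8 → 1; n=9 → 3; n=10 → 6.
Total orbitals: 1 + 3 + 6 = 10.

10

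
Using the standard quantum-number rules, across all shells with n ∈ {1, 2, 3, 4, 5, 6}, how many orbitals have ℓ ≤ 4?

80

Treat each shell separately and count matching orbitals:
n=1 → 1; n=2 → 4; n=3 → 9; n=4 → 16; n=5 → 25; n=6 → 25.
Total orbitals: 1 + 4 + 9 + 16 + 25 + 25 = 80.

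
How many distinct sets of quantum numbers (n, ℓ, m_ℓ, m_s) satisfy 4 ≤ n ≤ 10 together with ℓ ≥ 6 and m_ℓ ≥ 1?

140

Work shell by shell — for each n, count the (ℓ, m_ℓ) pairs that satisfy ℓ ≥ 6 and m_ℓ ≥ 1:
n=7 → 6; n=8 → 13; n=9 → 21; n=10 → 30.
Orbitals: 6 + 13 + 21 + 30 = 70. Including both spin states (m_s = ±1/2) gives 2 × 70 = 140 states.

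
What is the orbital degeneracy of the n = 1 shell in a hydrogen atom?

1

The n = 1 shell contains n² = 1² = 1 orbital.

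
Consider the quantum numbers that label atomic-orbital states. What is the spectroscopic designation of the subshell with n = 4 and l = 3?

4f

l = 3 corresponds to the letter 'f', so the subshell is 4f.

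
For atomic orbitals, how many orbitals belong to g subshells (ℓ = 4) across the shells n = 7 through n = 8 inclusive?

A g subshell (ℓ = 4) exists for every n ≥ 5, so shells n = 7, 8 each contribute one — 2 subshells.
Since each g subshell has 2·4+1 = 9 orbitals, the total is 2 × 9 = 18.

18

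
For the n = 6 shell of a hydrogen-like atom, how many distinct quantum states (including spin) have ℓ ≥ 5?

22

For n = 6, ℓ ranges over 0 … 5.
Per ℓ-value: ℓ=5 → 11.
Orbitals: 11. Each orbital carries two spin states, so 11 × 2 = 22 states.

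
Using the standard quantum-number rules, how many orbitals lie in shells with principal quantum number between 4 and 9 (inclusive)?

271

Shell n has n² orbitals: 4²=16 + 5²=25 + 6²=36 + 7²=49 + 8²=64 + 9²=81 = 271 orbitals.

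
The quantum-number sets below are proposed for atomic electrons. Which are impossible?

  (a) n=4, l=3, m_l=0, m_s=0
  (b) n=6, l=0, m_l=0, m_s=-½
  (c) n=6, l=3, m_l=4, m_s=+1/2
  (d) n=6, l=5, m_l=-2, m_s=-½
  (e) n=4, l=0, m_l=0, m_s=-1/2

(a) and (c)

(a) has m_s = 0, but an electron's spin must be ±1/2.
(c) has |m_l| = 4 > l = 3, violating −l ≤ m_l ≤ l.
The remaining sets (b), (d), (e) satisfy all four rules.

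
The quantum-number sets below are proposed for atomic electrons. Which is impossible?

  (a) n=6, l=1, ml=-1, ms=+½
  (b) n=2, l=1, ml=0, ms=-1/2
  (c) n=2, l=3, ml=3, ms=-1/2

(c) has l = 3 ≥ n = 2, violating 0 ≤ l ≤ n−1.
The remaining sets (a), (b) satisfy all four rules.

(c)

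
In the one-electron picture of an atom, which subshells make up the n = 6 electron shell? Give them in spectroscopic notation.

6s, 6p, 6d, 6f, 6g, 6h

For n = 6, l runs from 0 to 5. In spectroscopic notation l = 0,1,2,… ↔ s,p,d,f,g,h,i, so the subshells are 6s, 6p, 6d, 6f, 6g, 6h.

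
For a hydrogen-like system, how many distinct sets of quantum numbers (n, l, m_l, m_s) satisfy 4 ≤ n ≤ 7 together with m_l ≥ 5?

Go shell by shell, enumerating (l, m_l) with m_l ≥ 5:
n=6 → 1; n=7 → 3.
Orbitals: 1 + 3 = 4. Including both spin states (m_s = ±1/2) gives 2 × 4 = 8 states.

8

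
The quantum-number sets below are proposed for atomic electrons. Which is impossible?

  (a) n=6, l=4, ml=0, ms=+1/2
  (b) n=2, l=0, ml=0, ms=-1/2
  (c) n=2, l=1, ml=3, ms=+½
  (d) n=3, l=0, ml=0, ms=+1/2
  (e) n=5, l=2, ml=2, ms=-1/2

(c) has |ml| = 3 > l = 1, violating −l ≤ ml ≤ l.
The remaining sets (a), (b), (d), (e) satisfy all four rules.

(c)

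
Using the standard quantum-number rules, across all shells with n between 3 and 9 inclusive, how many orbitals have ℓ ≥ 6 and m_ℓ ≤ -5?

Treat each shell separately and count matching orbitals:
n=7 → 2; n=8 → 5; n=9 → 9.
Total orbitals: 2 + 5 + 9 = 16.

16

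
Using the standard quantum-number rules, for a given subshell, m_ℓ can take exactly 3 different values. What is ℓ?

ℓ = 1 (p)

m_ℓ ranges over 2ℓ+1 integers, so 2ℓ+1 = 3 ⇒ ℓ = 1.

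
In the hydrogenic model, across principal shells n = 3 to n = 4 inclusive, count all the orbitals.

25

Shell n has n² orbitals: 3²=9 + 4²=16 = 25 orbitals.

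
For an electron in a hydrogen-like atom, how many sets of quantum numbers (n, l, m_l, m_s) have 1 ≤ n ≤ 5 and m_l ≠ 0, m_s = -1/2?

Count contributing orbitals for each principal shell:
n=2 → 2; n=3 → 6; n=4 → 12; n=5 → 20.
Orbitals: 2 + 6 + 12 + 20 = 40. With m_s fixed to -1/2 there is one state per orbital, so 40 states.

40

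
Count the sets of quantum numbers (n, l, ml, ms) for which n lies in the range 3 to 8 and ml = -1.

54

Per-shell orbital counts meeting the constraint:
n=3 → 2; n=4 → 3; n=5 → 4; n=6 → 5; n=7 → 6; n=8 → 7.
Orbitals: 2 + 3 + 4 + 5 + 6 + 7 = 27. Including both spin states (ms = ±1/2) gives 2 × 27 = 54 states.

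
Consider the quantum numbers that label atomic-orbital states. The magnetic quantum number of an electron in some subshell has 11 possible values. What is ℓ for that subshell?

m_ℓ ranges over 2ℓ+1 integers, so 2ℓ+1 = 11 ⇒ ℓ = 5.

ℓ = 5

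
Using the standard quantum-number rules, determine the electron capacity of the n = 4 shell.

A shell holds 2n² electrons: 2 × 4² = 2 × 16 = 32.

32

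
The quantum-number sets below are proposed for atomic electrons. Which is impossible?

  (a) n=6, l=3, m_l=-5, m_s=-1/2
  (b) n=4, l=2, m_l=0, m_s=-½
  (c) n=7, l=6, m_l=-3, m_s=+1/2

(a) has |m_l| = 5 > l = 3, violating −l ≤ m_l ≤ l.
The remaining sets (b), (c) satisfy all four rules.

(a)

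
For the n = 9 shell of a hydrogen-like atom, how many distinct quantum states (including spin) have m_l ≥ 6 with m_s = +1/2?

Go through l = 0, …, 8 (the values permitted for n = 9).
Contributions: l=6 → 1; l=7 → 2; l=8 → 3.
Orbitals: 1 + 2 + 3 = 6. With m_s fixed to a single value there is one state per orbital, giving 6 states.

6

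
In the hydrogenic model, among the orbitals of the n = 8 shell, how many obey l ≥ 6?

Go through l = 0, …, 7 (the values permitted for n = 8).
The (l, ml) pairs meeting l ≥ 6 give: l=6 → 13; l=7 → 15.
Total orbitals: 13 + 15 = 28.

28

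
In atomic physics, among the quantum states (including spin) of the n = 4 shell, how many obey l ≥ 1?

The n = 4 shell has l = 0 through 3; check each.
The (l, ml) pairs meeting l ≥ 1 give: l=1 → 3; l=2 → 5; l=3 → 7.
Orbitals: 3 + 5 + 7 = 15. Each orbital carries two spin states, so 15 × 2 = 30 states.

30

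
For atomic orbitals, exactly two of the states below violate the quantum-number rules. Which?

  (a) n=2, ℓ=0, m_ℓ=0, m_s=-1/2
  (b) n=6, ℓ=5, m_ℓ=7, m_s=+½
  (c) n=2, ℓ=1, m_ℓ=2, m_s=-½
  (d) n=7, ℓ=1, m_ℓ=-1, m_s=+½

(b) has |m_ℓ| = 7 > ℓ = 5, violating −ℓ ≤ m_ℓ ≤ ℓ.
(c) has |m_ℓ| = 2 > ℓ = 1, violating −ℓ ≤ m_ℓ ≤ ℓ.
The remaining sets (a), (d) satisfy all four rules.

(b) and (c)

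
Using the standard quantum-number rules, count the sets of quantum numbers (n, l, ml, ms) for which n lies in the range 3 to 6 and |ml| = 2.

For each n in the range, tally the orbitals obeying |ml| = 2:
n=3 → 2; n=4 → 4; n=5 → 6; n=6 → 8.
Orbitals: 2 + 4 + 6 + 8 = 20. Including both spin states (ms = ±1/2) gives 2 × 20 = 40 states.

40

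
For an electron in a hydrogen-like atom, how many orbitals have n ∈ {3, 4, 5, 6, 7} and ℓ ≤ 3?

73

Work shell by shell — for each n, count the (ℓ, m_ℓ) pairs that satisfy ℓ ≤ 3:
n=3 → 9; n=4 → 16; n=5 → 16; n=6 → 16; n=7 → 16.
Total orbitals: 9 + 16 + 16 + 16 + 16 = 73.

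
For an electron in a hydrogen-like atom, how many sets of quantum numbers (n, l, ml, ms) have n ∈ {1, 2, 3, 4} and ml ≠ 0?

40

Treat each shell separately and count matching orbitals:
n=2 → 2; n=3 → 6; n=4 → 12.
Orbitals: 2 + 6 + 12 = 20. Including both spin states (ms = ±1/2) gives 2 × 20 = 40 states.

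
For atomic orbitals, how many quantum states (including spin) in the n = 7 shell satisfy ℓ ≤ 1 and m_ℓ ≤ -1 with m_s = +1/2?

1

With n = 7 the allowed ℓ are 0, 1, …, 6.
Contributions: ℓ=1 → 1.
Orbitals: 1. With m_s fixed to a single value there is one state per orbital, giving 1 state.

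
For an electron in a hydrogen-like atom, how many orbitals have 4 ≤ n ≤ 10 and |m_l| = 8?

Count contributing orbitals for each principal shell:
n=9 → 2; n=10 → 4.
Total orbitals: 2 + 4 = 6.

6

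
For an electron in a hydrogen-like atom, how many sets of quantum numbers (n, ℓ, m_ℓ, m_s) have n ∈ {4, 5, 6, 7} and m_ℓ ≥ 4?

Count contributing orbitals for each principal shell:
n=5 → 1; n=6 → 3; n=7 → 6.
Orbitals: 1 + 3 + 6 = 10. Including both spin states (m_s = ±1/2) gives 2 × 10 = 20 states.

20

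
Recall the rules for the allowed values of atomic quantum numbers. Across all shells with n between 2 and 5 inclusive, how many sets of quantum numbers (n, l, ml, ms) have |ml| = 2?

Per-shell orbital counts meeting the constraint:
n=3 → 2; n=4 → 4; n=5 → 6.
Orbitals: 2 + 4 + 6 = 12. Including both spin states (ms = ±1/2) gives 2 × 12 = 24 states.

24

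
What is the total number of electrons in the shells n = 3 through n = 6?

172

Shell n has n² orbitals: 3²=9 + 4²=16 + 5²=25 + 6²=36 = 86 orbitals.
Two spin states per orbital: 2 × 86 = 172 electrons.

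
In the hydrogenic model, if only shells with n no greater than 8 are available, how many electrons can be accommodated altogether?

408

Total orbitals = 1² + 2² + 3² + 4² + 5² + 6² + 7² + 8² = 204. Doubling for spin gives 408 electrons.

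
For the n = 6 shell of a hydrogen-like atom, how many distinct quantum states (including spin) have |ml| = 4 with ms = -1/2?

The n = 6 shell has l = 0 through 5; check each.
Orbitals with |ml| = 4, by l: l=4 → 2; l=5 → 2.
Orbitals: 2 + 2 = 4. With ms fixed to a single value there is one state per orbital, giving 4 states.

4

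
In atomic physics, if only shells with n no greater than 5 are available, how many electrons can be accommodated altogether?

Total orbitals = 1² + 2² + 3² + 4² + 5² = 55. Doubling for spin gives 110 electrons.

110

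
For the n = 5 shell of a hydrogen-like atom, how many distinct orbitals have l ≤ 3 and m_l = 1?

With n = 5 the allowed l are 0, 1, …, 4.
Per l-value: l=1 → 1; l=2 → 1; l=3 → 1.
Total orbitals: 1 + 1 + 1 = 3.

3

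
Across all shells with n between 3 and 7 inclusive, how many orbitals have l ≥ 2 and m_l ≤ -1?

Per-shell orbital counts meeting the constraint:
n=3 → 2; n=4 → 5; n=5 → 9; n=6 → 14; n=7 → 20.
Total orbitals: 2 + 5 + 9 + 14 + 20 = 50.

50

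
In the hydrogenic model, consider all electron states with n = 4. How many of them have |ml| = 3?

4

Go through l = 0, …, 3 (the values permitted for n = 4).
Contributions: l=3 → 2.
Orbitals: 2. Each orbital carries two spin states, so 2 × 2 = 4 states.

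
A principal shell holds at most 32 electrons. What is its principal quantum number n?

n = 4

2n² = 32 ⇒ n² = 16 ⇒ n = 4.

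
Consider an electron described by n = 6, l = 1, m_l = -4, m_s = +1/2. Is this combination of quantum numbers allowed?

The magnetic quantum number must satisfy −l ≤ m_l ≤ l. With l = 1, m_l can only be -1, 0, 1, so m_l = -4 is forbidden.

Not allowed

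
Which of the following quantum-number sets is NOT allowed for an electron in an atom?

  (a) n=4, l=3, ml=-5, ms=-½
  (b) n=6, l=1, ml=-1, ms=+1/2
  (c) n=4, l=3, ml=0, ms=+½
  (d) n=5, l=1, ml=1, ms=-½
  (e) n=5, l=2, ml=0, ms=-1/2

(a)

(a) has |ml| = 5 > l = 3, violating −l ≤ ml ≤ l.
The remaining sets (b), (c), (d), (e) satisfy all four rules.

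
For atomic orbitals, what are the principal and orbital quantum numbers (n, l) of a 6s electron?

The leading integer gives n = 6; the letter 's' means l = 0.

n = 6, l = 0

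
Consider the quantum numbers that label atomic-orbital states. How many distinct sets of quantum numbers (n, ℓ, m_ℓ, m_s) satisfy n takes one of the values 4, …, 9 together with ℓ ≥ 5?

Count contributing orbitals for each principal shell:
n=6 → 11; n=7 → 24; n=8 → 39; n=9 → 56.
Orbitals: 11 + 24 + 39 + 56 = 130. Including both spin states (m_s = ±1/2) gives 2 × 130 = 260 states.

260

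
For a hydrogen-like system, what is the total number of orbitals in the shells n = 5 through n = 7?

Shell n has n² orbitals: 5²=25 + 6²=36 + 7²=49 = 110 orbitals.

110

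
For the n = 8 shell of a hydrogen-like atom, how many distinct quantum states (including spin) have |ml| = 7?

4

The n = 8 shell has l = 0 through 7; check each.
Contributions: l=7 → 2.
Orbitals: 2. Each orbital carries two spin states, so 2 × 2 = 4 states.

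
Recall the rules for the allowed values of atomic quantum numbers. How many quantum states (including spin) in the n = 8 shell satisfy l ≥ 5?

Go through l = 0, …, 7 (the values permitted for n = 8).
Orbitals with l ≥ 5, by l: l=5 → 11; l=6 → 13; l=7 → 15.
Orbitals: 11 + 13 + 15 = 39. Each orbital carries two spin states, so 39 × 2 = 78 states.

78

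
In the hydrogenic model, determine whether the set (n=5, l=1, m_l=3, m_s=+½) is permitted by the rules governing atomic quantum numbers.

Not allowed

The magnetic quantum number must satisfy −l ≤ m_l ≤ l. With l = 1, m_l can only be -1, 0, 1, so m_l = 3 is forbidden.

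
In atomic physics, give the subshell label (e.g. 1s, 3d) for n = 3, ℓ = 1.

3p

ℓ = 1 corresponds to the letter 'p', so the subshell is 3p.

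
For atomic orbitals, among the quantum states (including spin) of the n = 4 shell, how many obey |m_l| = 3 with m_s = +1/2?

2

The n = 4 shell has l = 0 through 3; check each.
Contributions: l=3 → 2.
Orbitals: 2. With m_s fixed to a single value there is one state per orbital, giving 2 states.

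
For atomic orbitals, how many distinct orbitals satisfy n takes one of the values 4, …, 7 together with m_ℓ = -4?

Per-shell orbital counts meeting the constraint:
n=5 → 1; n=6 → 2; n=7 → 3.
Total orbitals: 1 + 2 + 3 = 6.

6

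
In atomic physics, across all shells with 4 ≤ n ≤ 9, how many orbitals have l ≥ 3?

Work shell by shell — for each n, count the (l, m_l) pairs that satisfy l ≥ 3:
n=4 → 7; n=5 → 16; n=6 → 27; n=7 → 40; n=8 → 55; n=9 → 72.
Total orbitals: 7 + 16 + 27 + 40 + 55 + 72 = 217.

217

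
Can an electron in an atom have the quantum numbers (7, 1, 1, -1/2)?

n = 7 is a positive integer. ℓ = 1 satisfies 0 ≤ ℓ ≤ n−1 = 6. m_ℓ = 1 lies in the range −ℓ … +ℓ (here −1 … 1). m_s = -1/2 is one of ±1/2.
All four constraints are satisfied.

Valid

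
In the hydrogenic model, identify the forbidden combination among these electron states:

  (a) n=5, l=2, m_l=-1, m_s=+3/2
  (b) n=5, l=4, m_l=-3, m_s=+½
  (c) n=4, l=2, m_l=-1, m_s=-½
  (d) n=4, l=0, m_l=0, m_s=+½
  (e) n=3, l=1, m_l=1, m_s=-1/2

(a)

(a) has m_s = +3/2, but an electron's spin must be ±1/2.
The remaining sets (b), (c), (d), (e) satisfy all four rules.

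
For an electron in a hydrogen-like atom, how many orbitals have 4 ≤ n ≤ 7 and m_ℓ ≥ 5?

4

Go shell by shell, enumerating (ℓ, m_ℓ) with m_ℓ ≥ 5:
n=6 → 1; n=7 → 3.
Total orbitals: 1 + 3 = 4.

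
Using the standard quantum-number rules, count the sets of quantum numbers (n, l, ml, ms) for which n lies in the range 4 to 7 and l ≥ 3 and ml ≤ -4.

Count contributing orbitals for each principal shell:
n=5 → 1; n=6 → 3; n=7 → 6.
Orbitals: 1 + 3 + 6 = 10. Including both spin states (ms = ±1/2) gives 2 × 10 = 20 states.

20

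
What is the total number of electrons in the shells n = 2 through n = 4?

58

Shell n has n² orbitals: 2²=4 + 3²=9 + 4²=16 = 29 orbitals.
Two spin states per orbital: 2 × 29 = 58 electrons.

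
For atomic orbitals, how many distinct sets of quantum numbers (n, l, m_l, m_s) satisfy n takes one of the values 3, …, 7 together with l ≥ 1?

260

Work shell by shell — for each n, count the (l, m_l) pairs that satisfy l ≥ 1:
n=3 → 8; n=4 → 15; n=5 → 24; n=6 → 35; n=7 → 48.
Orbitals: 8 + 15 + 24 + 35 + 48 = 130. Including both spin states (m_s = ±1/2) gives 2 × 130 = 260 states.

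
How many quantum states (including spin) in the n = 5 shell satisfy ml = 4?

Go through l = 0, …, 4 (the values permitted for n = 5).
Per l-value: l=4 → 1.
Orbitals: 1. Each orbital carries two spin states, so 1 × 2 = 2 states.

2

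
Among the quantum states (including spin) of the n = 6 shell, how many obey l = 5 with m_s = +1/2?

11

Go through l = 0, …, 5 (the values permitted for n = 6).
The (l, m_l) pairs meeting l = 5 give: l=5 → 11.
Orbitals: 11. With m_s fixed to a single value there is one state per orbital, giving 11 states.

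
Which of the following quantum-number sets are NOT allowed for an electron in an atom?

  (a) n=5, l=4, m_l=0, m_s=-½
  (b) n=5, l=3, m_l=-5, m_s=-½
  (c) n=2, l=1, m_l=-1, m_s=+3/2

(b) and (c)

(b) has |m_l| = 5 > l = 3, violating −l ≤ m_l ≤ l.
(c) has m_s = +3/2, but an electron's spin must be ±1/2.
The remaining set (a) satisfies all four rules.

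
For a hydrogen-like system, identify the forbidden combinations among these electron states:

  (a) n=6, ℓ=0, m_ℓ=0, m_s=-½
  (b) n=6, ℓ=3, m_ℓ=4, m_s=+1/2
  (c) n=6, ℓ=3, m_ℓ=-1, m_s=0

(b) and (c)

(b) has |m_ℓ| = 4 > ℓ = 3, violating −ℓ ≤ m_ℓ ≤ ℓ.
(c) has m_s = 0, but an electron's spin must be ±1/2.
The remaining set (a) satisfies all four rules.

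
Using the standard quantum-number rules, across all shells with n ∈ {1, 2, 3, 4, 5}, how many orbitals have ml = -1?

10

Treat each shell separately and count matching orbitals:
n=2 → 1; n=3 → 2; n=4 → 3; n=5 → 4.
Total orbitals: 1 + 2 + 3 + 4 = 10.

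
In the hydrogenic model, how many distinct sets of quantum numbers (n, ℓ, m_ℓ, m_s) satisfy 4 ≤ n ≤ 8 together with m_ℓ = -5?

12

For each n in the range, tally the orbitals obeying m_ℓ = -5:
n=6 → 1; n=7 → 2; n=8 → 3.
Orbitals: 1 + 2 + 3 = 6. Including both spin states (m_s = ±1/2) gives 2 × 6 = 12 states.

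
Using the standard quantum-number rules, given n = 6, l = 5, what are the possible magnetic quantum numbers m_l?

m_l takes every integer from −l to +l. With l = 5 that gives the 11 values -5, -4, -3, -2, -1, 0, 1, 2, 3, 4, 5.

-5, -4, -3, -2, -1, 0, 1, 2, 3, 4, 5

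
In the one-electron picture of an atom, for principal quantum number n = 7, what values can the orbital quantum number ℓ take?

0, 1, 2, 3, 4, 5, 6

ℓ is an integer with 0 ≤ ℓ ≤ n−1, so for n = 7: ℓ = 0, 1, 2, 3, 4, 5, 6.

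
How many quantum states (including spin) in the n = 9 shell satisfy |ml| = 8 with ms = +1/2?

2

The n = 9 shell has l = 0 through 8; check each.
The (l, ml) pairs meeting |ml| = 8 give: l=8 → 2.
Orbitals: 2. With ms fixed to a single value there is one state per orbital, giving 2 states.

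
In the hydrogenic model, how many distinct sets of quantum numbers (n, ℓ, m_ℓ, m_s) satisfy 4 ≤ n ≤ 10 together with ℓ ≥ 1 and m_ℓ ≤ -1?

322

Work shell by shell — for each n, count the (ℓ, m_ℓ) pairs that satisfy ℓ ≥ 1 and m_ℓ ≤ -1:
n=4 → 6; n=5 → 10; n=6 → 15; n=7 → 21; n=8 → 28; n=9 → 36; n=10 → 45.
Orbitals: 6 + 10 + 15 + 21 + 28 + 36 + 45 = 161. Including both spin states (m_s = ±1/2) gives 2 × 161 = 322 states.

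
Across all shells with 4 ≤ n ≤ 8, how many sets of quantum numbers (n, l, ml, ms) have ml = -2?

40

Go shell by shell, enumerating (l, ml) with ml = -2:
n=4 → 2; n=5 → 3; n=6 → 4; n=7 → 5; n=8 → 6.
Orbitals: 2 + 3 + 4 + 5 + 6 = 20. Including both spin states (ms = ±1/2) gives 2 × 20 = 40 states.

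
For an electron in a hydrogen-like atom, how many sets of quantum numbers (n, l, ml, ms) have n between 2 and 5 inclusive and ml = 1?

20

Count contributing orbitals for each principal shell:
n=2 → 1; n=3 → 2; n=4 → 3; n=5 → 4.
Orbitals: 1 + 2 + 3 + 4 = 10. Including both spin states (ms = ±1/2) gives 2 × 10 = 20 states.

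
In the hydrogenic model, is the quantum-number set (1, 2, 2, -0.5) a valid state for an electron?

The orbital quantum number must satisfy 0 ≤ l ≤ n−1. With n = 1 the allowed l values are 0, so l = 2 is out of range.

Invalid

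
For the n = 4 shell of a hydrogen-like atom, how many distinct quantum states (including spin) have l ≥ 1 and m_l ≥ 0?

18

Go through l = 0, …, 3 (the values permitted for n = 4).
Orbitals with l ≥ 1 and m_l ≥ 0, by l: l=1 → 2; l=2 → 3; l=3 → 4.
Orbitals: 2 + 3 + 4 = 9. Each orbital carries two spin states, so 9 × 2 = 18 states.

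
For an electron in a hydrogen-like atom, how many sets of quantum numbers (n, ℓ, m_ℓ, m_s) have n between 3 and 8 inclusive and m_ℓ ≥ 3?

Per-shell orbital counts meeting the constraint:
n=4 → 1; n=5 → 3; n=6 → 6; n=7 → 10; n=8 → 15.
Orbitals: 1 + 3 + 6 + 10 + 15 = 35. Including both spin states (m_s = ±1/2) gives 2 × 35 = 70 states.

70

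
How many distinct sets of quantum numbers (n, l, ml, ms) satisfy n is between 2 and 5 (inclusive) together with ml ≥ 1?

Treat each shell separately and count matching orbitals:
n=2 → 1; n=3 → 3; n=4 → 6; n=5 → 10.
Orbitals: 1 + 3 + 6 + 10 = 20. Including both spin states (ms = ±1/2) gives 2 × 20 = 40 states.

40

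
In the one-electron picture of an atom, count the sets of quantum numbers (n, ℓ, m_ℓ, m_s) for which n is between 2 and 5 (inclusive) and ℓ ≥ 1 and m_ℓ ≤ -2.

20

For each n in the range, tally the orbitals obeying ℓ ≥ 1 and m_ℓ ≤ -2:
n=3 → 1; n=4 → 3; n=5 → 6.
Orbitals: 1 + 3 + 6 = 10. Including both spin states (m_s = ±1/2) gives 2 × 10 = 20 states.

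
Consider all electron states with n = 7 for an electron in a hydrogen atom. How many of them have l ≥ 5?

48

For n = 7, l ranges over 0 … 6.
Contributions: l=5 → 11; l=6 → 13.
Orbitals: 11 + 13 = 24. Each orbital carries two spin states, so 24 × 2 = 48 states.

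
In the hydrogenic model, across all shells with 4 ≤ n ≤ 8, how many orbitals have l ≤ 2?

Treat each shell separately and count matching orbitals:
n=4 → 9; n=5 → 9; n=6 → 9; n=7 → 9; n=8 → 9.
Total orbitals: 9 + 9 + 9 + 9 + 9 = 45.

45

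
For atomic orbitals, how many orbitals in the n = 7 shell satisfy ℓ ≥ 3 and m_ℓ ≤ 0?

For n = 7, ℓ ranges over 0 … 6.
Orbitals with ℓ ≥ 3 and m_ℓ ≤ 0, by ℓ: ℓ=3 → 4; ℓ=4 → 5; ℓ=5 → 6; ℓ=6 → 7.
Total orbitals: 4 + 5 + 6 + 7 = 22.

22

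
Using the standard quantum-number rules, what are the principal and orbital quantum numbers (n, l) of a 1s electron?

The leading integer gives n = 1; the letter 's' means l = 0.

n = 1, l = 0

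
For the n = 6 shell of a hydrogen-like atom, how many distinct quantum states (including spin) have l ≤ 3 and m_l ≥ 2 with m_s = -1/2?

Contributions: l=2 → 1; l=3 → 2.
Orbitals: 1 + 2 = 3. With m_s fixed to a single value there is one state per orbital, giving 3 states.

3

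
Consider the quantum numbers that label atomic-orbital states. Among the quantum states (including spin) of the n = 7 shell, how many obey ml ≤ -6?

2

For n = 7, l ranges over 0 … 6.
The (l, ml) pairs meeting ml ≤ -6 give: l=6 → 1.
Orbitals: 1. Each orbital carries two spin states, so 1 × 2 = 2 states.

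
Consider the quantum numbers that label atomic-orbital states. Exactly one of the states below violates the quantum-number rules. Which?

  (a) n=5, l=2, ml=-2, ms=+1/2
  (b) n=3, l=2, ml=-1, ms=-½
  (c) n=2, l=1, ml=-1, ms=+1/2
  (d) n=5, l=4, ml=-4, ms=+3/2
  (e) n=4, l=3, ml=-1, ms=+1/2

(d) has ms = +3/2, but an electron's spin must be ±1/2.
The remaining sets (a), (b), (c), (e) satisfy all four rules.

(d)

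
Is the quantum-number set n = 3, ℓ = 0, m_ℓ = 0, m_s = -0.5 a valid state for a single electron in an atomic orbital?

n = 3 is a positive integer. ℓ = 0 satisfies 0 ≤ ℓ ≤ n−1 = 2. m_ℓ = 0 lies in the range −ℓ … +ℓ (here 0). m_s = -1/2 is one of ±1/2.
All four constraints are satisfied.

Valid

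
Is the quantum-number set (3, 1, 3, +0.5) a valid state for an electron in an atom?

Invalid

The magnetic quantum number must satisfy −l ≤ ml ≤ l. With l = 1, ml can only be -1, 0, 1, so ml = 3 is forbidden.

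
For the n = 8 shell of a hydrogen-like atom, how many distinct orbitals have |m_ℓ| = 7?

For n = 8, ℓ ranges over 0 … 7.
Contributions: ℓ=7 → 2.
Total orbitals: 2.

2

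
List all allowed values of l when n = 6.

0, 1, 2, 3, 4, 5

l is an integer with 0 ≤ l ≤ n−1, so for n = 6: l = 0, 1, 2, 3, 4, 5.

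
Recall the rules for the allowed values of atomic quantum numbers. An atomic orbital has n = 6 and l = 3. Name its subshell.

l = 3 corresponds to the letter 'f', so the subshell is 6f.

6f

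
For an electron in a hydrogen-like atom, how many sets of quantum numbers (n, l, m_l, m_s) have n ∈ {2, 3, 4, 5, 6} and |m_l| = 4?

Per-shell orbital counts meeting the constraint:
n=5 → 2; n=6 → 4.
Orbitals: 2 + 4 = 6. Including both spin states (m_s = ±1/2) gives 2 × 6 = 12 states.

12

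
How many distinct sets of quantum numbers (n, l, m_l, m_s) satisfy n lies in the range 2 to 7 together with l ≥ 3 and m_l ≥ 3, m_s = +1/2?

Per-shell orbital counts meeting the constraint:
n=4 → 1; n=5 → 3; n=6 → 6; n=7 → 10.
Orbitals: 1 + 3 + 6 + 10 = 20. With m_s fixed to +1/2 there is one state per orbital, so 20 states.

20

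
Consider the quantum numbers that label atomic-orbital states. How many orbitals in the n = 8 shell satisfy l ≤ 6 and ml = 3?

4

Orbitals with l ≤ 6 and ml = 3, by l: l=3 → 1; l=4 → 1; l=5 → 1; l=6 → 1.
Total orbitals: 1 + 1 + 1 + 1 = 4.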